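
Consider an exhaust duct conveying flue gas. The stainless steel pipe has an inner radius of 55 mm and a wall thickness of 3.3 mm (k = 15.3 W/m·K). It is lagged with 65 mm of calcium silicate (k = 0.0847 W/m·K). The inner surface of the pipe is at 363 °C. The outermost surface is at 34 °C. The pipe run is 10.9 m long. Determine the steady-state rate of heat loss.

Treating each annulus and film as a series resistance:
R_stainless steel pipe wall = ln(58.3/55)/(2π×15.3×10.9) = 5.561×10^-5 K/W
R_calcium silicate = ln(123.3/58.3)/(2π×0.0847×10.9) = 0.1291 K/W
R_total = 0.1292 K/W
Q = ΔT/R_total = 329/0.1292

Q ≈ 2550 W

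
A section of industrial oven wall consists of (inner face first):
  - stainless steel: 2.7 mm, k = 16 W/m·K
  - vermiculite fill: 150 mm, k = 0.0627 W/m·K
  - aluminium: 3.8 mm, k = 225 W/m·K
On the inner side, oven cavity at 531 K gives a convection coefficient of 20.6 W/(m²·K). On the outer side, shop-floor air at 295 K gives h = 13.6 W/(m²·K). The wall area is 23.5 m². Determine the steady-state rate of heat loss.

Q ≈ 2210 W

Thermal resistances in series:
R_inner film = 1/(h_i·A) = 1/(20.6×23.5) = 0.002066 K/W
R_stainless steel = L/(kA) = 0.0027/(16×23.5) = 7.181×10^-6 K/W
R_vermiculite fill = L/(kA) = 0.15/(0.0627×23.5) = 0.1018 K/W
R_aluminium = L/(kA) = 0.0038/(225×23.5) = 7.187×10^-7 K/W
R_outer film = 1/(h_o·A) = 1/(13.6×23.5) = 0.003129 K/W
R_total = 0.107 K/W
Q = ΔT / R_total = 236 / 0.107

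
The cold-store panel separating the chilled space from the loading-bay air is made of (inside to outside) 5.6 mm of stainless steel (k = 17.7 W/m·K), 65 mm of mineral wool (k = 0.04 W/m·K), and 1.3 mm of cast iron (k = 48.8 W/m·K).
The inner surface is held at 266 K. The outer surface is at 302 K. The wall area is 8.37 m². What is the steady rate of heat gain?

Model the wall as resistances in series:
R_stainless steel = L/(kA) = 0.0056/(17.7×8.37) = 3.78×10^-5 K/W
R_mineral wool = L/(kA) = 0.065/(0.04×8.37) = 0.1941 K/W
R_cast iron = L/(kA) = 0.0013/(48.8×8.37) = 3.183×10^-6 K/W
R_total = 0.1942 K/W
Q = ΔT / R_total = 36 / 0.1942

Q ≈ 185 W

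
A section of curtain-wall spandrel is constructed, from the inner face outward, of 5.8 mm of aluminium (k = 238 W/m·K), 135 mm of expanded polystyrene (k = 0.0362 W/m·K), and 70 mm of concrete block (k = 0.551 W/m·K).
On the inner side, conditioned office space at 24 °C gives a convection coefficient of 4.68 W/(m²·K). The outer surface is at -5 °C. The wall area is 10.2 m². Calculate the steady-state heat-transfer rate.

Q ≈ 72.7 W

Series thermal resistances:
R_inner film = 1/(h_i·A) = 1/(4.68×10.2) = 0.02095 K/W
R_aluminium = L/(kA) = 0.0058/(238×10.2) = 2.389×10^-6 K/W
R_expanded polystyrene = L/(kA) = 0.135/(0.0362×10.2) = 0.3656 K/W
R_concrete block = L/(kA) = 0.07/(0.551×10.2) = 0.01246 K/W
R_total = 0.399 K/W
Q = ΔT / R_total = 29 / 0.399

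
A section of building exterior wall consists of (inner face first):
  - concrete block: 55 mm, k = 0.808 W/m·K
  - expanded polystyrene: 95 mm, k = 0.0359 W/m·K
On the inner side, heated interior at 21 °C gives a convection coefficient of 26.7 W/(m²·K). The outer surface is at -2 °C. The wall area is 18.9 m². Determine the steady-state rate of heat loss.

Q ≈ 158 W

Series thermal resistances:
R_inner film = 1/(h_i·A) = 1/(26.7×18.9) = 0.001982 K/W
R_concrete block = L/(kA) = 0.055/(0.808×18.9) = 0.003602 K/W
R_expanded polystyrene = L/(kA) = 0.095/(0.0359×18.9) = 0.14 K/W
R_total = 0.1456 K/W
Q = ΔT / R_total = 23 / 0.1456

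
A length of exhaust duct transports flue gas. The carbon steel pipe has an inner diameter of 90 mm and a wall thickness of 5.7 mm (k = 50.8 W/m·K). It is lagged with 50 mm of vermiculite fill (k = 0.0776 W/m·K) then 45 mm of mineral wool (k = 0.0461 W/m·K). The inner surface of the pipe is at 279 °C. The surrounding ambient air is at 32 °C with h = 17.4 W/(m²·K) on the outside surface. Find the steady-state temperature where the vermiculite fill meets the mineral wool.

T ≈ 152 °C

Radial resistances (cylindrical: R_cond = ln(r_o/r_i)/(2πkL), R_conv = 1/(h·2πrL)):
R_carbon steel pipe wall = ln(50.7/45)/(2π×50.8×1) = 3.736×10^-4 K/W
R_vermiculite fill = ln(100.7/50.7)/(2π×0.0776×1) = 1.407 K/W
R_mineral wool = ln(145.7/100.7)/(2π×0.0461×1) = 1.275 K/W
R_outer film = 1/(h_o·2πr_oL) = 1/(17.4×2π×0.1457×1) = 0.06278 K/W
R_total = 2.746 K/W
Q = ΔT/R_total = 247/2.746
Q = 90 W/m
T_interface = T_inner − Q·ΣR(inner→interface) = 279 − 90×1.408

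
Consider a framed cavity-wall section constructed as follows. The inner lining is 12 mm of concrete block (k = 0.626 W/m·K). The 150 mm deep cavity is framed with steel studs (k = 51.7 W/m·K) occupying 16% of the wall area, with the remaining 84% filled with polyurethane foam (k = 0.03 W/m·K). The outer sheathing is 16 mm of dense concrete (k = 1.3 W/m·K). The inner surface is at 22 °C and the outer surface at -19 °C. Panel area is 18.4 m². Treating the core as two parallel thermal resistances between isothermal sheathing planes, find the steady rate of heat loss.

Q ≈ 15200 W

Sheathing layers in series; stud and cavity paths in parallel between them.
R_inner = 0.012/(0.626×18.4) = 0.001042 K/W
R_stud  = 0.15/(51.7×0.16×18.4) = 9.855×10^-4 K/W
R_cav   = 0.15/(0.03×0.84×18.4) = 0.3235 K/W
1/R_core = 1/R_stud + 1/R_cav → R_core = 9.825×10^-4 K/W
R_outer = 0.016/(1.3×18.4) = 6.689×10^-4 K/W
R_total = 0.002693 K/W
Q = ΔT/R_total = 41/0.002693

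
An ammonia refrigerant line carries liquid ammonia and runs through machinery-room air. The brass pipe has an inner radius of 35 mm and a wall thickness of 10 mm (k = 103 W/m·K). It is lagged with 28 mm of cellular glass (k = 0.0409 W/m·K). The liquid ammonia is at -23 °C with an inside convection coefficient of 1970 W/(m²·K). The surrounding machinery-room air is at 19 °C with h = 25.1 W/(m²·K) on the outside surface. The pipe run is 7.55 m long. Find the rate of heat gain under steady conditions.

Cylindrical conduction, so R = ln(r₂/r₁)/(2πkL) per layer, in series:
R_inner film = 1/(h_i·2πr₁L) = 1/(1970×2π×0.035×7.55) = 3.057×10^-4 K/W
R_brass pipe wall = ln(45/35)/(2π×103×7.55) = 5.143×10^-5 K/W
R_cellular glass = ln(73/45)/(2π×0.0409×7.55) = 0.2494 K/W
R_outer film = 1/(h_o·2πr_oL) = 1/(25.1×2π×0.073×7.55) = 0.0115 K/W
R_total = 0.2612 K/W
Q = ΔT/R_total = 42/0.2612

Q ≈ 161 W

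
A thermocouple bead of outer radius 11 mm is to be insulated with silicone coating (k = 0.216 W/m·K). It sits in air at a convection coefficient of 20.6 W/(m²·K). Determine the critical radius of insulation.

For a sphere r_cr = 2k/h = 2×0.216/20.6
r_cr = 21 mm; since the bare radius (11 mm) is below r_cr, adding a thin layer of insulation will *increase* heat loss.

r_cr ≈ 21 mm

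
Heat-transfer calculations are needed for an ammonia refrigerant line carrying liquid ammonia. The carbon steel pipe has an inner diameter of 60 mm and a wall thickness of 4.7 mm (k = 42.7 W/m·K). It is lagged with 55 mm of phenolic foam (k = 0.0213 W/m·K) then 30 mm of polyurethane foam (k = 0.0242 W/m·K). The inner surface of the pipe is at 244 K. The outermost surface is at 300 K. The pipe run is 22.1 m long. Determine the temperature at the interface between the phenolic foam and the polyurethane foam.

T ≈ 288 K

For a radial system each layer contributes R = ln(r_out/r_in)/(2πkL); films add R = 1/(hA).
R_carbon steel pipe wall = ln(34.7/30)/(2π×42.7×22.1) = 2.455×10^-5 K/W
R_phenolic foam = ln(89.7/34.7)/(2π×0.0213×22.1) = 0.3211 K/W
R_polyurethane foam = ln(119.7/89.7)/(2π×0.0242×22.1) = 0.08586 K/W
R_total = 0.407 K/W
Q = ΔT/R_total = 56/0.407
Q = 138 W
T_interface = T_inner + Q·ΣR(inner→interface) = 244 + 138×0.3211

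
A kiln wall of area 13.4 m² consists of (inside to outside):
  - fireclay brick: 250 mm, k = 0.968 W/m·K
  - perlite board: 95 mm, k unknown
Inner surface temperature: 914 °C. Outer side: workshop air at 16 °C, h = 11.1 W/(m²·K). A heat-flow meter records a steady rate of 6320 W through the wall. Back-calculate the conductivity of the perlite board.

k ≈ 0.0611 W/(m·K)

Using the resistance-network approach (series):
R_fireclay brick = L/(kA) = 0.25/(0.968×13.4) = 0.01927 K/W
R_outer film = 1/(h_o·A) = 1/(11.1×13.4) = 0.006723 K/W
Sum of known resistances R_other = 0.026 K/W
Total R = ΔT/Q = 898/6320 = 0.1421 K/W
R_perlite board = R_total − R_other = 0.1161 K/W
k = L/(R·A) = 0.095/(0.1161×13.4)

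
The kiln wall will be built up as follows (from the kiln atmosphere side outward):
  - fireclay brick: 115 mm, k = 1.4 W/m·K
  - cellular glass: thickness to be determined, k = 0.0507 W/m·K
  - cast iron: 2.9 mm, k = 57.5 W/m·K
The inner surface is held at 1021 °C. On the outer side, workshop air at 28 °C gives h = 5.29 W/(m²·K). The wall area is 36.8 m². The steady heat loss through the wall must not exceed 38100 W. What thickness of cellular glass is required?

L ≈ 34.9 mm

Using the resistance-network approach (series):
R_fireclay brick = L/(kA) = 0.115/(1.4×36.8) = 0.002232 K/W
R_cast iron = L/(kA) = 0.0029/(57.5×36.8) = 1.371×10^-6 K/W
R_outer film = 1/(h_o·A) = 1/(5.29×36.8) = 0.005137 K/W
Sum of the known resistances R_other = 0.00737 K/W
Required total resistance R_tot = ΔT/Q_allow = 993/38100 = 0.02606 K/W
R_cellular glass = R_tot − R_other = 0.01869 K/W
L = R·k·A = 0.01869×0.0507×36.8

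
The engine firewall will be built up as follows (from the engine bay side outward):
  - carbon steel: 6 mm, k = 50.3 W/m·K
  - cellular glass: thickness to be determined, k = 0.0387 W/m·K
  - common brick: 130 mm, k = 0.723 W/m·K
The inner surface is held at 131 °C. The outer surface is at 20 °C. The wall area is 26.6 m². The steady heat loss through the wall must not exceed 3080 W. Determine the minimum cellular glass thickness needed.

Thermal resistances in series:
R_carbon steel = L/(kA) = 0.006/(50.3×26.6) = 4.484×10^-6 K/W
R_common brick = L/(kA) = 0.13/(0.723×26.6) = 0.00676 K/W
Sum of the known resistances R_other = 0.006764 K/W
Required total resistance R_tot = ΔT/Q_allow = 111/3080 = 0.03604 K/W
R_cellular glass = R_tot − R_other = 0.02927 K/W
L = R·k·A = 0.02927×0.0387×26.6

L ≈ 30.1 mm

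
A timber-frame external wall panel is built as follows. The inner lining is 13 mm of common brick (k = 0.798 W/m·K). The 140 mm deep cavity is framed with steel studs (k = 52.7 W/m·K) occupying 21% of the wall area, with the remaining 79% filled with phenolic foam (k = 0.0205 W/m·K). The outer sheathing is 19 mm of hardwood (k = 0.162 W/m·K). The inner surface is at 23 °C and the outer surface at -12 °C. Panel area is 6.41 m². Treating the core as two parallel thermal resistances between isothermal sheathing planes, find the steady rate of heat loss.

Q ≈ 1530 W

Sheathing layers in series; stud and cavity paths in parallel between them.
R_inner = 0.013/(0.798×6.41) = 0.002541 K/W
R_stud  = 0.14/(52.7×0.21×6.41) = 0.001974 K/W
R_cav   = 0.14/(0.0205×0.79×6.41) = 1.349 K/W
1/R_core = 1/R_stud + 1/R_cav → R_core = 0.001971 K/W
R_outer = 0.019/(0.162×6.41) = 0.0183 K/W
R_total = 0.02281 K/W
Q = ΔT/R_total = 35/0.02281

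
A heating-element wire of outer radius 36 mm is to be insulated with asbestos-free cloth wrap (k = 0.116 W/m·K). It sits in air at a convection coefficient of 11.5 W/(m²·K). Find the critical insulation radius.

For a cylinder r_cr = k/h = 0.116/11.5
r_cr = 10.1 mm; since the bare radius (36 mm) is above r_cr, any added insulation will reduce heat loss.

r_cr ≈ 10.1 mm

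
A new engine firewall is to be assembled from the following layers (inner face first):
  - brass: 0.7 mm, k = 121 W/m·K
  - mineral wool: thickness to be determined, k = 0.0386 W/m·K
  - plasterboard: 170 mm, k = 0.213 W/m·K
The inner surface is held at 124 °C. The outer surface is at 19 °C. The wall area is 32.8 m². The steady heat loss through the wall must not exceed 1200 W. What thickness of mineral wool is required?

Treating each layer as a thermal resistance in series:
R_brass = L/(kA) = 0.0007/(121×32.8) = 1.764×10^-7 K/W
R_plasterboard = L/(kA) = 0.17/(0.213×32.8) = 0.02433 K/W
Sum of the known resistances R_other = 0.02433 K/W
Required total resistance R_tot = ΔT/Q_allow = 105/1200 = 0.0875 K/W
R_mineral wool = R_tot − R_other = 0.06317 K/W
L = R·k·A = 0.06317×0.0386×32.8

L ≈ 80 mm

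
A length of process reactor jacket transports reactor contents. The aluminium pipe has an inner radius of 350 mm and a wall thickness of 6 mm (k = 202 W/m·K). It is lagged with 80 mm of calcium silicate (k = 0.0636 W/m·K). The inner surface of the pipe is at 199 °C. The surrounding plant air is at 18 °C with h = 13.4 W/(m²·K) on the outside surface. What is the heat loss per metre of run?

Cylindrical conduction, so R = ln(r₂/r₁)/(2πkL) per layer, in series:
R_aluminium pipe wall = ln(356/350)/(2π×202×1) = 1.339×10^-5 K/W
R_calcium silicate = ln(436/356)/(2π×0.0636×1) = 0.5073 K/W
R_outer film = 1/(h_o·2πr_oL) = 1/(13.4×2π×0.436×1) = 0.02724 K/W
R_total = 0.5345 K/W
Q = ΔT/R_total = 181/0.5345

q′ ≈ 339 W/m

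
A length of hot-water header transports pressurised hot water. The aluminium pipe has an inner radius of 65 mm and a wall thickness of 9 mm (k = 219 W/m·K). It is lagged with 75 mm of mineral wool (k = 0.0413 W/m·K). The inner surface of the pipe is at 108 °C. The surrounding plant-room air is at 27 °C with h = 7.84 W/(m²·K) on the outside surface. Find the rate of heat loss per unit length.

Radial resistances (cylindrical: R_cond = ln(r_o/r_i)/(2πkL), R_conv = 1/(h·2πrL)):
R_aluminium pipe wall = ln(74/65)/(2π×219×1) = 9.424×10^-5 K/W
R_mineral wool = ln(149/74)/(2π×0.0413×1) = 2.697 K/W
R_outer film = 1/(h_o·2πr_oL) = 1/(7.84×2π×0.149×1) = 0.1362 K/W
R_total = 2.833 K/W
Q = ΔT/R_total = 81/2.833

q′ ≈ 28.6 W/m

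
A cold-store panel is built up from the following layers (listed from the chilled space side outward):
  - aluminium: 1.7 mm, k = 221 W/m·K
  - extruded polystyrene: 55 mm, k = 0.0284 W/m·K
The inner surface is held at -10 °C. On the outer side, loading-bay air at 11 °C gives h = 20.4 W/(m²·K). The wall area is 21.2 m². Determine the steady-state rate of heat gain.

Series thermal resistances:
R_aluminium = L/(kA) = 0.0017/(221×21.2) = 3.628×10^-7 K/W
R_extruded polystyrene = L/(kA) = 0.055/(0.0284×21.2) = 0.09135 K/W
R_outer film = 1/(h_o·A) = 1/(20.4×21.2) = 0.002312 K/W
R_total = 0.09366 K/W
Q = ΔT / R_total = 21 / 0.09366

Q ≈ 224 W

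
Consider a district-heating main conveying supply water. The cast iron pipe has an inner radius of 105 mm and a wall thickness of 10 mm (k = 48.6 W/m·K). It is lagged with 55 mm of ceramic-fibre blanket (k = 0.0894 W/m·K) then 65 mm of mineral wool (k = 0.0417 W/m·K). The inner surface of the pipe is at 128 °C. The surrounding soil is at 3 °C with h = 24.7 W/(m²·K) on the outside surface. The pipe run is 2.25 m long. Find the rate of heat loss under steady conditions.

Treating each annulus and film as a series resistance:
R_cast iron pipe wall = ln(115/105)/(2π×48.6×2.25) = 1.324×10^-4 K/W
R_ceramic-fibre blanket = ln(170/115)/(2π×0.0894×2.25) = 0.3093 K/W
R_mineral wool = ln(235/170)/(2π×0.0417×2.25) = 0.5492 K/W
R_outer film = 1/(h_o·2πr_oL) = 1/(24.7×2π×0.235×2.25) = 0.01219 K/W
R_total = 0.8708 K/W
Q = ΔT/R_total = 125/0.8708

Q ≈ 144 W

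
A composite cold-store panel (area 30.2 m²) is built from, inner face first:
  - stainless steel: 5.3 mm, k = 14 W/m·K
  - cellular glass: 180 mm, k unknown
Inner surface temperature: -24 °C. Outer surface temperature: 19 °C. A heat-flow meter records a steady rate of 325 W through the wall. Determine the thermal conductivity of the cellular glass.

k ≈ 0.0451 W/(m·K)

Series thermal resistances:
R_stainless steel = L/(kA) = 0.0053/(14×30.2) = 1.254×10^-5 K/W
Sum of known resistances R_other = 1.254×10^-5 K/W
Total R = ΔT/Q = 43/325 = 0.1323 K/W
R_cellular glass = R_total − R_other = 0.1323 K/W
k = L/(R·A) = 0.18/(0.1323×30.2)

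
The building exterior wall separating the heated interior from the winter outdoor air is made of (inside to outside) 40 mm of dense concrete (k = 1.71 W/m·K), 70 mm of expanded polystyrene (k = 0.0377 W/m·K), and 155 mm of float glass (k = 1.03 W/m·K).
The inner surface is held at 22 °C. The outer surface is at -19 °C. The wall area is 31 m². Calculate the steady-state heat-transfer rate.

Q ≈ 626 W

Using the resistance-network approach (series):
R_dense concrete = L/(kA) = 0.04/(1.71×31) = 7.546×10^-4 K/W
R_expanded polystyrene = L/(kA) = 0.07/(0.0377×31) = 0.0599 K/W
R_float glass = L/(kA) = 0.155/(1.03×31) = 0.004854 K/W
R_total = 0.0655 K/W
Q = ΔT / R_total = 41 / 0.0655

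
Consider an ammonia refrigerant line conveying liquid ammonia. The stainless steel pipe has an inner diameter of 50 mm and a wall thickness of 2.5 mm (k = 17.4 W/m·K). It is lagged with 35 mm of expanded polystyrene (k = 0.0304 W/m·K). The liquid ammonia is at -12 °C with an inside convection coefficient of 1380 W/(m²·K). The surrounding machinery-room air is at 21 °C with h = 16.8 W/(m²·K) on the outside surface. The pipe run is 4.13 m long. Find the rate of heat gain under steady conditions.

Per-layer cylindrical resistances, series-summed:
R_inner film = 1/(h_i·2πr₁L) = 1/(1380×2π×0.025×4.13) = 0.001117 K/W
R_stainless steel pipe wall = ln(27.5/25)/(2π×17.4×4.13) = 2.111×10^-4 K/W
R_expanded polystyrene = ln(62.5/27.5)/(2π×0.0304×4.13) = 1.041 K/W
R_outer film = 1/(h_o·2πr_oL) = 1/(16.8×2π×0.0625×4.13) = 0.0367 K/W
R_total = 1.079 K/W
Q = ΔT/R_total = 33/1.079

Q ≈ 30.6 W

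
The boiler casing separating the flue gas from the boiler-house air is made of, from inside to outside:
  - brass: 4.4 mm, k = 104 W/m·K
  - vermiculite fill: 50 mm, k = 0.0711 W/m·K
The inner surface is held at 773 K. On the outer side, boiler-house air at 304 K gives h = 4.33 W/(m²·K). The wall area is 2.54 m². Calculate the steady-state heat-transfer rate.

Thermal resistances in series:
R_brass = L/(kA) = 0.0044/(104×2.54) = 1.666×10^-5 K/W
R_vermiculite fill = L/(kA) = 0.05/(0.0711×2.54) = 0.2769 K/W
R_outer film = 1/(h_o·A) = 1/(4.33×2.54) = 0.09092 K/W
R_total = 0.3678 K/W
Q = ΔT / R_total = 469 / 0.3678

Q ≈ 1280 W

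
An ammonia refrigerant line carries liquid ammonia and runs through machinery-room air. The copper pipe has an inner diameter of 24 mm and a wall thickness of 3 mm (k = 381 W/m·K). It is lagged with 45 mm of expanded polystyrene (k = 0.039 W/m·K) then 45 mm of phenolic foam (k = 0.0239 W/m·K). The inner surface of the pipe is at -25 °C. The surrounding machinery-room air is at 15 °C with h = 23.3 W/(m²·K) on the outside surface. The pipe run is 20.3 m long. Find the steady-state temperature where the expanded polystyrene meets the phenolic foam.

Cylindrical conduction, so R = ln(r₂/r₁)/(2πkL) per layer, in series:
R_copper pipe wall = ln(15/12)/(2π×381×20.3) = 4.592×10^-6 K/W
R_expanded polystyrene = ln(60/15)/(2π×0.039×20.3) = 0.2787 K/W
R_phenolic foam = ln(105/60)/(2π×0.0239×20.3) = 0.1836 K/W
R_outer film = 1/(h_o·2πr_oL) = 1/(23.3×2π×0.105×20.3) = 0.003205 K/W
R_total = 0.4655 K/W
Q = ΔT/R_total = 40/0.4655
Q = 85.9 W
T_interface = T_inner + Q·ΣR(inner→interface) = -25 + 85.9×0.2787

T ≈ -1.05 °C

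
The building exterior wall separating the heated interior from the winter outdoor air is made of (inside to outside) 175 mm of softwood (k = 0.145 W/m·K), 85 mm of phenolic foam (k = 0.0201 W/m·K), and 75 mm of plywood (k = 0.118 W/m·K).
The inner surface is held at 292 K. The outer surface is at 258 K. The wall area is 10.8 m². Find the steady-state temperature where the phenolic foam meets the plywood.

T ≈ 262 K

Treating each layer as a thermal resistance in series:
R_softwood = L/(kA) = 0.175/(0.145×10.8) = 0.1117 K/W
R_phenolic foam = L/(kA) = 0.085/(0.0201×10.8) = 0.3916 K/W
R_plywood = L/(kA) = 0.075/(0.118×10.8) = 0.05885 K/W
R_total = 0.5622 K/W;  Q = ΔT/R_total = 34/0.5622 = 60.48 W
T_interface = T_inner − Q·ΣR(inner→interface) = 292 − 60.5×0.5033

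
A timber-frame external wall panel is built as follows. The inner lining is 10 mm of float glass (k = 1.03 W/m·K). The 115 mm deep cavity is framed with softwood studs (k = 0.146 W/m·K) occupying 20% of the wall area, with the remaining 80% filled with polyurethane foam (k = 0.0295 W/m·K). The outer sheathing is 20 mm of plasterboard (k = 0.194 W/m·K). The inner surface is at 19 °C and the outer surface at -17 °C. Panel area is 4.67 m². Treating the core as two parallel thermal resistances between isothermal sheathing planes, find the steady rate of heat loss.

Q ≈ 73.4 W

Sheathing layers in series; stud and cavity paths in parallel between them.
R_inner = 0.01/(1.03×4.67) = 0.002079 K/W
R_stud  = 0.115/(0.146×0.2×4.67) = 0.8433 K/W
R_cav   = 0.115/(0.0295×0.8×4.67) = 1.043 K/W
1/R_core = 1/R_stud + 1/R_cav → R_core = 0.4664 K/W
R_outer = 0.02/(0.194×4.67) = 0.02208 K/W
R_total = 0.4905 K/W
Q = ΔT/R_total = 36/0.4905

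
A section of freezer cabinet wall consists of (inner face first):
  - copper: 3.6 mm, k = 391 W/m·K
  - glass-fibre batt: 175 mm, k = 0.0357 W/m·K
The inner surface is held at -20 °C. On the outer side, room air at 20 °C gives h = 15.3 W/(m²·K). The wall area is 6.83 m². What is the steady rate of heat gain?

Q ≈ 55 W

Model the wall as resistances in series:
R_copper = L/(kA) = 0.0036/(391×6.83) = 1.348×10^-6 K/W
R_glass-fibre batt = L/(kA) = 0.175/(0.0357×6.83) = 0.7177 K/W
R_outer film = 1/(h_o·A) = 1/(15.3×6.83) = 0.009569 K/W
R_total = 0.7273 K/W
Q = ΔT / R_total = 40 / 0.7273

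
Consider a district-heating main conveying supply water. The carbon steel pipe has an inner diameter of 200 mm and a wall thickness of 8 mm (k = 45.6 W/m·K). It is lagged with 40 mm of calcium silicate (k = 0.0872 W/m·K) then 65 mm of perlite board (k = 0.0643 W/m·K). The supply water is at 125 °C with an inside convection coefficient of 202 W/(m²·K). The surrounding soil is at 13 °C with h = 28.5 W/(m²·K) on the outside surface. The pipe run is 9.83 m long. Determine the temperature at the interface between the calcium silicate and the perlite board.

For a radial system each layer contributes R = ln(r_out/r_in)/(2πkL); films add R = 1/(hA).
R_inner film = 1/(h_i·2πr₁L) = 1/(202×2π×0.1×9.83) = 8.015×10^-4 K/W
R_carbon steel pipe wall = ln(108/100)/(2π×45.6×9.83) = 2.733×10^-5 K/W
R_calcium silicate = ln(148/108)/(2π×0.0872×9.83) = 0.0585 K/W
R_perlite board = ln(213/148)/(2π×0.0643×9.83) = 0.09168 K/W
R_outer film = 1/(h_o·2πr_oL) = 1/(28.5×2π×0.213×9.83) = 0.002667 K/W
R_total = 0.1537 K/W
Q = ΔT/R_total = 112/0.1537
Q = 729 W
T_interface = T_inner − Q·ΣR(inner→interface) = 125 − 729×0.05933

T ≈ 81.8 °C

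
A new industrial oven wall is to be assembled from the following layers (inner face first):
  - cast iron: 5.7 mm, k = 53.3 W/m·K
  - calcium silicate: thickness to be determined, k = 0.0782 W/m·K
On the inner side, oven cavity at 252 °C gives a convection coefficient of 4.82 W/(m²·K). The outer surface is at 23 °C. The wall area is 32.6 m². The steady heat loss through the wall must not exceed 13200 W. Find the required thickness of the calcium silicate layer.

Using the resistance-network approach (series):
R_inner film = 1/(h_i·A) = 1/(4.82×32.6) = 0.006364 K/W
R_cast iron = L/(kA) = 0.0057/(53.3×32.6) = 3.28×10^-6 K/W
Sum of the known resistances R_other = 0.006367 K/W
Required total resistance R_tot = ΔT/Q_allow = 229/13200 = 0.01735 K/W
R_calcium silicate = R_tot − R_other = 0.01098 K/W
L = R·k·A = 0.01098×0.0782×32.6

L ≈ 28 mm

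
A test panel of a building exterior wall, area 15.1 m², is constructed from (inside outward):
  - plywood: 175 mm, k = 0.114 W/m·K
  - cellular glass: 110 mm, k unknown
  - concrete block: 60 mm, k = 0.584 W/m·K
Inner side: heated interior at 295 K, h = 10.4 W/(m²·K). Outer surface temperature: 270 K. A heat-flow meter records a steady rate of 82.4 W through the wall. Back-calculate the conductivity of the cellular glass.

k ≈ 0.0386 W/(m·K)

Series thermal resistances:
R_inner film = 1/(h_i·A) = 1/(10.4×15.1) = 0.006368 K/W
R_plywood = L/(kA) = 0.175/(0.114×15.1) = 0.1017 K/W
R_concrete block = L/(kA) = 0.06/(0.584×15.1) = 0.006804 K/W
Sum of known resistances R_other = 0.1148 K/W
Total R = ΔT/Q = 25/82.4 = 0.3034 K/W
R_cellular glass = R_total − R_other = 0.1886 K/W
k = L/(R·A) = 0.11/(0.1886×15.1)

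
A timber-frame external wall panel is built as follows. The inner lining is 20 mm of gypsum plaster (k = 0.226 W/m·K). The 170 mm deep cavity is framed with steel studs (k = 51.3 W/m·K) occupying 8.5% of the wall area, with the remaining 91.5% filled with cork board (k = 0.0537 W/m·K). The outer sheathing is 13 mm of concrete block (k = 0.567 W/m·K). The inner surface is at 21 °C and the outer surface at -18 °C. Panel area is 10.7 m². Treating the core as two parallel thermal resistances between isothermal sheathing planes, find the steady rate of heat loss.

Sheathing layers in series; stud and cavity paths in parallel between them.
R_inner = 0.02/(0.226×10.7) = 0.008271 K/W
R_stud  = 0.17/(51.3×0.085×10.7) = 0.003644 K/W
R_cav   = 0.17/(0.0537×0.915×10.7) = 0.3233 K/W
1/R_core = 1/R_stud + 1/R_cav → R_core = 0.003603 K/W
R_outer = 0.013/(0.567×10.7) = 0.002143 K/W
R_total = 0.01402 K/W
Q = ΔT/R_total = 39/0.01402

Q ≈ 2780 W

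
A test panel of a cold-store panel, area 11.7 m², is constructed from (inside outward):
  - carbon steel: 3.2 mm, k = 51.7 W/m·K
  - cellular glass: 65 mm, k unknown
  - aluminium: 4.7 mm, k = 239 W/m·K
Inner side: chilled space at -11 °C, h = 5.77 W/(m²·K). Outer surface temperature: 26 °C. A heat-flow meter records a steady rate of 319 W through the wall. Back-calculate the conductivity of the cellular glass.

k ≈ 0.0549 W/(m·K)

Thermal resistances in series:
R_inner film = 1/(h_i·A) = 1/(5.77×11.7) = 0.01481 K/W
R_carbon steel = L/(kA) = 0.0032/(51.7×11.7) = 5.29×10^-6 K/W
R_aluminium = L/(kA) = 0.0047/(239×11.7) = 1.681×10^-6 K/W
Sum of known resistances R_other = 0.01482 K/W
Total R = ΔT/Q = 37/319 = 0.116 K/W
R_cellular glass = R_total − R_other = 0.1012 K/W
k = L/(R·A) = 0.065/(0.1012×11.7)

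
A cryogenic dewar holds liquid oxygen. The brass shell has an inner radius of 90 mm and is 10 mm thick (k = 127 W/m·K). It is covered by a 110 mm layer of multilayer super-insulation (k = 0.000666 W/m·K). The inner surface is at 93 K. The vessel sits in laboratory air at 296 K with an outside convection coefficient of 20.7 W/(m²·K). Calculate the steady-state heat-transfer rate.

Q ≈ 0.324 W

Radial (spherical) resistances in series:
R_brass shell = (1/0.09 − 1/0.1)/(4π×127) = 6.962×10^-4 K/W
R_multilayer super-insulation = (1/0.1 − 1/0.21)/(4π×0.000666) = 625.9 K/W
R_outer film = 1/(h·4πr_o²) = 1/(20.7×4π×0.21²) = 0.08717 K/W
R_total = 626 K/W
Q = ΔT/R_total = 203/626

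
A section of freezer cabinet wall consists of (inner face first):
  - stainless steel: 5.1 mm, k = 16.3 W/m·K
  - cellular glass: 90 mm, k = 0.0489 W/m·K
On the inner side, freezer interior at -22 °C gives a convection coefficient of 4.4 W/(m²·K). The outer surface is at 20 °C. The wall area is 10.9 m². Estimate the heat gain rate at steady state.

Treating each layer as a thermal resistance in series:
R_inner film = 1/(h_i·A) = 1/(4.4×10.9) = 0.02085 K/W
R_stainless steel = L/(kA) = 0.0051/(16.3×10.9) = 2.87×10^-5 K/W
R_cellular glass = L/(kA) = 0.09/(0.0489×10.9) = 0.1689 K/W
R_total = 0.1897 K/W
Q = ΔT / R_total = 42 / 0.1897

Q ≈ 221 W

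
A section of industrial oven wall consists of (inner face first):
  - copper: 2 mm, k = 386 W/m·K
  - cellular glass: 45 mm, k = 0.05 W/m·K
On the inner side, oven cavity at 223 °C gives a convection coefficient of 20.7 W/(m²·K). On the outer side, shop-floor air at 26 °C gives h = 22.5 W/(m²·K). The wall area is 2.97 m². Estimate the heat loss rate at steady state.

Model the wall as resistances in series:
R_inner film = 1/(h_i·A) = 1/(20.7×2.97) = 0.01627 K/W
R_copper = L/(kA) = 0.002/(386×2.97) = 1.745×10^-6 K/W
R_cellular glass = L/(kA) = 0.045/(0.05×2.97) = 0.303 K/W
R_outer film = 1/(h_o·A) = 1/(22.5×2.97) = 0.01496 K/W
R_total = 0.3343 K/W
Q = ΔT / R_total = 197 / 0.3343

Q ≈ 589 W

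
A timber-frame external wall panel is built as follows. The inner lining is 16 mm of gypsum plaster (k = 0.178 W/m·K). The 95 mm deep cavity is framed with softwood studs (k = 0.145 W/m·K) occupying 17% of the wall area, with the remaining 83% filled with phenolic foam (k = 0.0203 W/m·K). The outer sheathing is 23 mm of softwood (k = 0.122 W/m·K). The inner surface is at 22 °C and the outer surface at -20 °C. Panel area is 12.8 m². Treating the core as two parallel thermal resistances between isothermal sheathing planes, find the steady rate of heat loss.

Q ≈ 209 W

Sheathing layers in series; stud and cavity paths in parallel between them.
R_inner = 0.016/(0.178×12.8) = 0.007022 K/W
R_stud  = 0.095/(0.145×0.17×12.8) = 0.3011 K/W
R_cav   = 0.095/(0.0203×0.83×12.8) = 0.4405 K/W
1/R_core = 1/R_stud + 1/R_cav → R_core = 0.1788 K/W
R_outer = 0.023/(0.122×12.8) = 0.01473 K/W
R_total = 0.2006 K/W
Q = ΔT/R_total = 42/0.2006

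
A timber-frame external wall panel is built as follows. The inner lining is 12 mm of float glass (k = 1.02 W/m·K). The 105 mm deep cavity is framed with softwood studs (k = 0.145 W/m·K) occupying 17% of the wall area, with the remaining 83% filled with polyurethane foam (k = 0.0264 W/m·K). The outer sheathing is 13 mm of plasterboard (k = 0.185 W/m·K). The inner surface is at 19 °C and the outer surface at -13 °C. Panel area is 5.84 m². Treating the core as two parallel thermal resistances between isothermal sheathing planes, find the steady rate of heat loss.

Sheathing layers in series; stud and cavity paths in parallel between them.
R_inner = 0.012/(1.02×5.84) = 0.002015 K/W
R_stud  = 0.105/(0.145×0.17×5.84) = 0.7294 K/W
R_cav   = 0.105/(0.0264×0.83×5.84) = 0.8205 K/W
1/R_core = 1/R_stud + 1/R_cav → R_core = 0.3861 K/W
R_outer = 0.013/(0.185×5.84) = 0.01203 K/W
R_total = 0.4002 K/W
Q = ΔT/R_total = 32/0.4002

Q ≈ 80 W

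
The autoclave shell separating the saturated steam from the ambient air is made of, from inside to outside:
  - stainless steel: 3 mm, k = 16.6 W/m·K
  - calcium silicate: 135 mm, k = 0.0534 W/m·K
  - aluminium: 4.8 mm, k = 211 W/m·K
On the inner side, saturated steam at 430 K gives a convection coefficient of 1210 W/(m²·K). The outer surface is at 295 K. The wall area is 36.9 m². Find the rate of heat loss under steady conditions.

Using the resistance-network approach (series):
R_inner film = 1/(h_i·A) = 1/(1210×36.9) = 2.24×10^-5 K/W
R_stainless steel = L/(kA) = 0.003/(16.6×36.9) = 4.898×10^-6 K/W
R_calcium silicate = L/(kA) = 0.135/(0.0534×36.9) = 0.06851 K/W
R_aluminium = L/(kA) = 0.0048/(211×36.9) = 6.165×10^-7 K/W
R_total = 0.06854 K/W
Q = ΔT / R_total = 135 / 0.06854

Q ≈ 1970 W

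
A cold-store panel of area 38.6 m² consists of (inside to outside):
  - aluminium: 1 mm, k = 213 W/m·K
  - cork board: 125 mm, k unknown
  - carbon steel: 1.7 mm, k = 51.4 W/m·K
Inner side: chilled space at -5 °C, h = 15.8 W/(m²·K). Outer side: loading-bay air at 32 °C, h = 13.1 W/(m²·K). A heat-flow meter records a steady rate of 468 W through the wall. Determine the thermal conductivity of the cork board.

k ≈ 0.0429 W/(m·K)

Model the wall as resistances in series:
R_inner film = 1/(h_i·A) = 1/(15.8×38.6) = 0.00164 K/W
R_aluminium = L/(kA) = 0.001/(213×38.6) = 1.216×10^-7 K/W
R_carbon steel = L/(kA) = 0.0017/(51.4×38.6) = 8.568×10^-7 K/W
R_outer film = 1/(h_o·A) = 1/(13.1×38.6) = 0.001978 K/W
Sum of known resistances R_other = 0.003618 K/W
Total R = ΔT/Q = 37/468 = 0.07906 K/W
R_cork board = R_total − R_other = 0.07544 K/W
k = L/(R·A) = 0.125/(0.07544×38.6)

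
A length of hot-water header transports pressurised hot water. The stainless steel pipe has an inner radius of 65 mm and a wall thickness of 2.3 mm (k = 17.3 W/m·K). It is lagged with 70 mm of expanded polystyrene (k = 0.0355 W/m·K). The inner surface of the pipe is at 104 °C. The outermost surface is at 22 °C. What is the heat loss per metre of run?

q′ ≈ 25.6 W/m

Radial resistances (cylindrical: R_cond = ln(r_o/r_i)/(2πkL), R_conv = 1/(h·2πrL)):
R_stainless steel pipe wall = ln(67.3/65)/(2π×17.3×1) = 3.199×10^-4 K/W
R_expanded polystyrene = ln(137.3/67.3)/(2π×0.0355×1) = 3.197 K/W
R_total = 3.197 K/W
Q = ΔT/R_total = 82/3.197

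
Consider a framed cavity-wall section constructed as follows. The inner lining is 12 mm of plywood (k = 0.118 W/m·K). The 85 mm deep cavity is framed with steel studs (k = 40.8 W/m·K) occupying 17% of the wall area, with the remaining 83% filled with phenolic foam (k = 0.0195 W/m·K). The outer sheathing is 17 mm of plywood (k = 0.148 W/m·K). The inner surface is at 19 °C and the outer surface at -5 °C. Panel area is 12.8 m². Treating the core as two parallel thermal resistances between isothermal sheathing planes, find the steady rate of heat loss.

Q ≈ 1340 W

Sheathing layers in series; stud and cavity paths in parallel between them.
R_inner = 0.012/(0.118×12.8) = 0.007945 K/W
R_stud  = 0.085/(40.8×0.17×12.8) = 9.574×10^-4 K/W
R_cav   = 0.085/(0.0195×0.83×12.8) = 0.4103 K/W
1/R_core = 1/R_stud + 1/R_cav → R_core = 9.552×10^-4 K/W
R_outer = 0.017/(0.148×12.8) = 0.008974 K/W
R_total = 0.01787 K/W
Q = ΔT/R_total = 24/0.01787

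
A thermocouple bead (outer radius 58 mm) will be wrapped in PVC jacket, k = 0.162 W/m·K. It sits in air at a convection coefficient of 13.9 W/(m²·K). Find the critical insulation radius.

r_cr ≈ 23.3 mm

For a sphere r_cr = 2k/h = 2×0.162/13.9
r_cr = 23.3 mm; since the bare radius (58 mm) is above r_cr, any added insulation will reduce heat loss.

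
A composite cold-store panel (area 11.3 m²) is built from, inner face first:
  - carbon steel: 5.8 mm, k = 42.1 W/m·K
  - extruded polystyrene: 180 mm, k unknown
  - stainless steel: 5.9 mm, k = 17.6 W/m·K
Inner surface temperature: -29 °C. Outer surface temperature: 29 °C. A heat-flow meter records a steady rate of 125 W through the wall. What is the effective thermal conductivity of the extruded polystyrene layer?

k ≈ 0.0343 W/(m·K)

Using the resistance-network approach (series):
R_carbon steel = L/(kA) = 0.0058/(42.1×11.3) = 1.219×10^-5 K/W
R_stainless steel = L/(kA) = 0.0059/(17.6×11.3) = 2.967×10^-5 K/W
Sum of known resistances R_other = 4.186×10^-5 K/W
Total R = ΔT/Q = 58/125 = 0.464 K/W
R_extruded polystyrene = R_total − R_other = 0.464 K/W
k = L/(R·A) = 0.18/(0.464×11.3)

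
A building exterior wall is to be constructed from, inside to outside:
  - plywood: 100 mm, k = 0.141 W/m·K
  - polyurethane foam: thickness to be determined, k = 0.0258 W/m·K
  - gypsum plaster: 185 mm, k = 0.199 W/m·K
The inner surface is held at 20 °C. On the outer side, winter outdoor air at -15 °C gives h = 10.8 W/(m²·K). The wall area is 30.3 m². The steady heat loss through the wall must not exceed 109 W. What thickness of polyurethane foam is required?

Using the resistance-network approach (series):
R_plywood = L/(kA) = 0.1/(0.141×30.3) = 0.02341 K/W
R_gypsum plaster = L/(kA) = 0.185/(0.199×30.3) = 0.03068 K/W
R_outer film = 1/(h_o·A) = 1/(10.8×30.3) = 0.003056 K/W
Sum of the known resistances R_other = 0.05714 K/W
Required total resistance R_tot = ΔT/Q_allow = 35/109 = 0.3211 K/W
R_polyurethane foam = R_tot − R_other = 0.264 K/W
L = R·k·A = 0.264×0.0258×30.3

L ≈ 206 mm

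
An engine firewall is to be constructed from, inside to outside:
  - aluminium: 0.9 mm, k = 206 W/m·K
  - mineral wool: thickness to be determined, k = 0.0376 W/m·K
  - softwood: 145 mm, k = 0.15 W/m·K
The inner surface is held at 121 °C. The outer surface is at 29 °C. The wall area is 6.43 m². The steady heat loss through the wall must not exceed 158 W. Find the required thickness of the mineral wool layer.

Using the resistance-network approach (series):
R_aluminium = L/(kA) = 0.0009/(206×6.43) = 6.795×10^-7 K/W
R_softwood = L/(kA) = 0.145/(0.15×6.43) = 0.1503 K/W
Sum of the known resistances R_other = 0.1503 K/W
Required total resistance R_tot = ΔT/Q_allow = 92/158 = 0.5823 K/W
R_mineral wool = R_tot − R_other = 0.4319 K/W
L = R·k·A = 0.4319×0.0376×6.43

L ≈ 104 mm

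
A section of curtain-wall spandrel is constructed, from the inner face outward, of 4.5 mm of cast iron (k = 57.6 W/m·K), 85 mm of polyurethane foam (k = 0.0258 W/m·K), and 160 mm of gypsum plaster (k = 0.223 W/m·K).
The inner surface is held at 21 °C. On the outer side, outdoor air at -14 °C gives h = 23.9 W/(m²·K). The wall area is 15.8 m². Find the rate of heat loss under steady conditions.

Thermal resistances in series:
R_cast iron = L/(kA) = 0.0045/(57.6×15.8) = 4.945×10^-6 K/W
R_polyurethane foam = L/(kA) = 0.085/(0.0258×15.8) = 0.2085 K/W
R_gypsum plaster = L/(kA) = 0.16/(0.223×15.8) = 0.04541 K/W
R_outer film = 1/(h_o·A) = 1/(23.9×15.8) = 0.002648 K/W
R_total = 0.2566 K/W
Q = ΔT / R_total = 35 / 0.2566

Q ≈ 136 W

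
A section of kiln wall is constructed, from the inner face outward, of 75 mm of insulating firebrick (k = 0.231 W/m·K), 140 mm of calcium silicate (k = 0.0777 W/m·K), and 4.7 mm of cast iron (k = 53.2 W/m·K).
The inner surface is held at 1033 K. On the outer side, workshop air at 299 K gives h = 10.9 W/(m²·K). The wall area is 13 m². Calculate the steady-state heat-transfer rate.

Q ≈ 4300 W

Series thermal resistances:
R_insulating firebrick = L/(kA) = 0.075/(0.231×13) = 0.02498 K/W
R_calcium silicate = L/(kA) = 0.14/(0.0777×13) = 0.1386 K/W
R_cast iron = L/(kA) = 0.0047/(53.2×13) = 6.796×10^-6 K/W
R_outer film = 1/(h_o·A) = 1/(10.9×13) = 0.007057 K/W
R_total = 0.1706 K/W
Q = ΔT / R_total = 734 / 0.1706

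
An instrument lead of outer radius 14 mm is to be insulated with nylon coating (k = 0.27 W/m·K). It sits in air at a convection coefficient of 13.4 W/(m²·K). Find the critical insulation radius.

r_cr ≈ 20.1 mm

For a cylinder r_cr = k/h = 0.27/13.4
r_cr = 20.1 mm; since the bare radius (14 mm) is below r_cr, adding a thin layer of insulation will *increase* heat loss.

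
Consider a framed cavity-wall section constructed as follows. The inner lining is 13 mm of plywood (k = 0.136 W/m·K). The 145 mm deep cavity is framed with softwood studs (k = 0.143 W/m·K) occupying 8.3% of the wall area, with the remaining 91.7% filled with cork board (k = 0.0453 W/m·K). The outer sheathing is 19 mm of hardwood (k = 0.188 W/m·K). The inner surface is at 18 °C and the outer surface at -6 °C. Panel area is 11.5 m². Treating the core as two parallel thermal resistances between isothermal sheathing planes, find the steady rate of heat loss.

Sheathing layers in series; stud and cavity paths in parallel between them.
R_inner = 0.013/(0.136×11.5) = 0.008312 K/W
R_stud  = 0.145/(0.143×0.083×11.5) = 1.062 K/W
R_cav   = 0.145/(0.0453×0.917×11.5) = 0.3035 K/W
1/R_core = 1/R_stud + 1/R_cav → R_core = 0.2361 K/W
R_outer = 0.019/(0.188×11.5) = 0.008788 K/W
R_total = 0.2532 K/W
Q = ΔT/R_total = 24/0.2532

Q ≈ 94.8 W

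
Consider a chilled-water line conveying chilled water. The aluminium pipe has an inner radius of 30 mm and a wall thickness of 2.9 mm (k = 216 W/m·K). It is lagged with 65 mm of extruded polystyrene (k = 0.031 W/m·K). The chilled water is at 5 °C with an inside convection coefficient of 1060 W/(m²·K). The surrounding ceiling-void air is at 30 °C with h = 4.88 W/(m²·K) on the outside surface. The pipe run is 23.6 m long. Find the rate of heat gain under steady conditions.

For a radial system each layer contributes R = ln(r_out/r_in)/(2πkL); films add R = 1/(hA).
R_inner film = 1/(h_i·2πr₁L) = 1/(1060×2π×0.03×23.6) = 2.121×10^-4 K/W
R_aluminium pipe wall = ln(32.9/30)/(2π×216×23.6) = 2.881×10^-6 K/W
R_extruded polystyrene = ln(97.9/32.9)/(2π×0.031×23.6) = 0.2372 K/W
R_outer film = 1/(h_o·2πr_oL) = 1/(4.88×2π×0.0979×23.6) = 0.01412 K/W
R_total = 0.2516 K/W
Q = ΔT/R_total = 25/0.2516

Q ≈ 99.4 W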